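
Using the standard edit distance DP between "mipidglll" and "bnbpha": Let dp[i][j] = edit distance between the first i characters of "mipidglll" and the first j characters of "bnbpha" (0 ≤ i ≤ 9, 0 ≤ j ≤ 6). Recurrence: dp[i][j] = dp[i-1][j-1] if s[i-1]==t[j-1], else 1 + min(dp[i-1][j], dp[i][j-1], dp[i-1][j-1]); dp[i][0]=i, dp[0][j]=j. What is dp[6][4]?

6

   ''  b  n  b  p  h  a
''  0  1  2  3  4  5  6
 m  1  1  2  3  4  5  6
 i  2  2  2  3  4  5  6
 p  3  3  3  3  3  4  5
 i  4  4  4  4  4  4  5
 d  5  5  5  5  5  5  5
 g  6  6  6  6  6  6  6
 l  7  7  7  7  7  7  7
 l  8  8  8  8  8  8  8
 l  9  9  9  9  9  9  9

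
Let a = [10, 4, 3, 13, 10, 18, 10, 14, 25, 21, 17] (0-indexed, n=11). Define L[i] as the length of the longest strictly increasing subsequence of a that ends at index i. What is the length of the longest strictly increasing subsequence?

   i    0    1    2    3    4    5    6    7    8    9   10
a[i]   10    4    3   13   10   18   10   14   25   21   17
L[i]    1    1    1    2    2    3    2    3    4    4    4

4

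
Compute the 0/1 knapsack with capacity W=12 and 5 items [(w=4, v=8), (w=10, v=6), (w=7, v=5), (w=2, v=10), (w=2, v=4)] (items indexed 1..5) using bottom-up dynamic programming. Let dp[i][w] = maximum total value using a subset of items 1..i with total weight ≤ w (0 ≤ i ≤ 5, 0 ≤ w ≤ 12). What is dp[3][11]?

13

i\w   0   1   2   3   4   5   6   7   8   9  10  11  12
  0   0   0   0   0   0   0   0   0   0   0   0   0   0
  1   0   0   0   0   8   8   8   8   8   8   8   8   8
  2   0   0   0   0   8   8   8   8   8   8   8   8   8
  3   0   0   0   0   8   8   8   8   8   8   8  13  13
  4   0   0  10  10  10  10  18  18  18  18  18  18  18
  5   0   0  10  10  14  14  18  18  22  22  22  22  22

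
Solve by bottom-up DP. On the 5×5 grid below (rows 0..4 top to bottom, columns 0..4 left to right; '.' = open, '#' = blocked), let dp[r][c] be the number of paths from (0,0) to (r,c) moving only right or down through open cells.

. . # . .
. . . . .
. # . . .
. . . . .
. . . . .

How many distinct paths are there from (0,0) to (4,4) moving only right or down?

25

r\c   0   1   2   3   4
  0   1   1   0   0   0
  1   1   2   2   2   2
  2   1   0   2   4   6
  3   1   1   3   7  13
  4   1   2   5  12  25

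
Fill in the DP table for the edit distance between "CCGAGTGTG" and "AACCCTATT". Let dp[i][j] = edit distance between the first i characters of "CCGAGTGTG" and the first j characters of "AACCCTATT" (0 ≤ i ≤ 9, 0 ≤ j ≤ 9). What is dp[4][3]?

4

   ''  A  A  C  C  C  T  A  T  T
''  0  1  2  3  4  5  6  7  8  9
 C  1  1  2  2  3  4  5  6  7  8
 C  2  2  2  2  2  3  4  5  6  7
 G  3  3  3  3  3  3  4  5  6  7
 A  4  3  3  4  4  4  4  4  5  6
 G  5  4  4  4  5  5  5  5  5  6
 T  6  5  5  5  5  6  5  6  5  5
 G  7  6  6  6  6  6  6  6  6  6
 T  8  7  7  7  7  7  6  7  6  6
 G  9  8  8  8  8  8  7  7  7  7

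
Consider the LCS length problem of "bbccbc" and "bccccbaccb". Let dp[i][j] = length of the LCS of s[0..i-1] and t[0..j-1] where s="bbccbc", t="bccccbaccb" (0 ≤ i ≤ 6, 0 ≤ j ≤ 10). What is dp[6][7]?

   ''  b  c  c  c  c  b  a  c  c  b
''  0  0  0  0  0  0  0  0  0  0  0
 b  0  1  1  1  1  1  1  1  1  1  1
 b  0  1  1  1  1  1  2  2  2  2  2
 c  0  1  2  2  2  2  2  2  3  3  3
 c  0  1  2  3  3  3  3  3  3  4  4
 b  0  1  2  3  3  3  4  4  4  4  5
 c  0  1  2  3  4  4  4  4  5  5  5

4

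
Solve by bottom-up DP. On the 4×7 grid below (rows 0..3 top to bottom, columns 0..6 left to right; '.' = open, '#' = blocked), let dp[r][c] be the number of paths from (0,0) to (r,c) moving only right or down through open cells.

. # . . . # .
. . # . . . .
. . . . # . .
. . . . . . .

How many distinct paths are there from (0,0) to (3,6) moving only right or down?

7

r\c   0   1   2   3   4   5   6
  0   1   0   0   0   0   0   0
  1   1   1   0   0   0   0   0
  2   1   2   2   2   0   0   0
  3   1   3   5   7   7   7   7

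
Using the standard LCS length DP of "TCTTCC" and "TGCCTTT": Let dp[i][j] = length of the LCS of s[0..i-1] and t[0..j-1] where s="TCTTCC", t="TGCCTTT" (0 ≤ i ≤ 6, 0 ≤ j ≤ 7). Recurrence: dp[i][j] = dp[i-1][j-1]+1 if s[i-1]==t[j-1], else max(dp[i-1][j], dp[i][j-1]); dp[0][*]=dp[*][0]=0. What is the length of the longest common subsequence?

   ''  T  G  C  C  T  T  T
''  0  0  0  0  0  0  0  0
 T  0  1  1  1  1  1  1  1
 C  0  1  1  2  2  2  2  2
 T  0  1  1  2  2  3  3  3
 T  0  1  1  2  2  3  4  4
 C  0  1  1  2  3  3  4  4
 C  0  1  1  2  3  3  4  4

4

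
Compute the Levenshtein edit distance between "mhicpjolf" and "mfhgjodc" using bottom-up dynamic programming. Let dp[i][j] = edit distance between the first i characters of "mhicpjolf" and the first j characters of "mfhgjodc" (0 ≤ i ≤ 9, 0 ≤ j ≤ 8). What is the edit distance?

6

   ''  m  f  h  g  j  o  d  c
''  0  1  2  3  4  5  6  7  8
 m  1  0  1  2  3  4  5  6  7
 h  2  1  1  1  2  3  4  5  6
 i  3  2  2  2  2  3  4  5  6
 c  4  3  3  3  3  3  4  5  5
 p  5  4  4  4  4  4  4  5  6
 j  6  5  5  5  5  4  5  5  6
 o  7  6  6  6  6  5  4  5  6
 l  8  7  7  7  7  6  5  5  6
 f  9  8  7  8  8  7  6  6  6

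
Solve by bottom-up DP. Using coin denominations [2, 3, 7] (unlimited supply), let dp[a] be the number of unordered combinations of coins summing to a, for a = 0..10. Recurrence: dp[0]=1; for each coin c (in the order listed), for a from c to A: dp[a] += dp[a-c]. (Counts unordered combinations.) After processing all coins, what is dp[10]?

3

after  coin     0     1     2     3     4     5     6     7     8     9    10
          2     1     0     1     0     1     0     1     0     1     0     1
          3     1     0     1     1     1     1     2     1     2     2     2
          7     1     0     1     1     1     1     2     2     2     3     3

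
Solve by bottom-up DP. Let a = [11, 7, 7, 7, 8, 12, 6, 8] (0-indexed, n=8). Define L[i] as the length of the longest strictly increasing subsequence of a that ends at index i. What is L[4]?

2

   i    0    1    2    3    4    5    6    7
a[i]   11    7    7    7    8   12    6    8
L[i]    1    1    1    1    2    3    1    2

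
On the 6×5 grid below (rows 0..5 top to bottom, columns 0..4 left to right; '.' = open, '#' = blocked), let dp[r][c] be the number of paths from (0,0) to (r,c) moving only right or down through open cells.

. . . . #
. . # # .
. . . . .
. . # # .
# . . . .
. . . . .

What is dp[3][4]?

r\c   0   1   2   3   4
  0   1   1   1   1   0
  1   1   2   0   0   0
  2   1   3   3   3   3
  3   1   4   0   0   3
  4   0   4   4   4   7
  5   0   4   8  12  19

3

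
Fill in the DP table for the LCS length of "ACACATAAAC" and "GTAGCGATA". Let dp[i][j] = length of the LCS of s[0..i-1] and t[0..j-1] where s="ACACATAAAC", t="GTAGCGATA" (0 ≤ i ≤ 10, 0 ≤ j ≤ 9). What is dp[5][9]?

4

   ''  G  T  A  G  C  G  A  T  A
''  0  0  0  0  0  0  0  0  0  0
 A  0  0  0  1  1  1  1  1  1  1
 C  0  0  0  1  1  2  2  2  2  2
 A  0  0  0  1  1  2  2  3  3  3
 C  0  0  0  1  1  2  2  3  3  3
 A  0  0  0  1  1  2  2  3  3  4
 T  0  0  1  1  1  2  2  3  4  4
 A  0  0  1  2  2  2  2  3  4  5
 A  0  0  1  2  2  2  2  3  4  5
 A  0  0  1  2  2  2  2  3  4  5
 C  0  0  1  2  2  3  3  3  4  5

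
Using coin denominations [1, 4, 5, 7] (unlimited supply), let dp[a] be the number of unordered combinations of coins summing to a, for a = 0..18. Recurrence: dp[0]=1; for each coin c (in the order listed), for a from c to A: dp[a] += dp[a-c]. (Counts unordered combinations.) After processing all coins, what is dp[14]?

13

after  coin     0     1     2     3     4     5     6     7     8     9    10    11    12    13    14    15    16    17    18
          1     1     1     1     1     1     1     1     1     1     1     1     1     1     1     1     1     1     1     1
          4     1     1     1     1     2     2     2     2     3     3     3     3     4     4     4     4     5     5     5
          5     1     1     1     1     2     3     3     3     4     5     6     6     7     8     9    10    11    12    13
          7     1     1     1     1     2     3     3     4     5     6     7     8    10    11    13    15    17    19    21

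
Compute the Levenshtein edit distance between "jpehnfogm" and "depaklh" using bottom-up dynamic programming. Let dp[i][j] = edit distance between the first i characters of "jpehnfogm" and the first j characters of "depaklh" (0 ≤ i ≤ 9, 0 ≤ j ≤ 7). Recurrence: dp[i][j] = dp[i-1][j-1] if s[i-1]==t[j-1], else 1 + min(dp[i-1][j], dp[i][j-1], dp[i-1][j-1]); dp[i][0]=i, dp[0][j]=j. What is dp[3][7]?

   ''  d  e  p  a  k  l  h
''  0  1  2  3  4  5  6  7
 j  1  1  2  3  4  5  6  7
 p  2  2  2  2  3  4  5  6
 e  3  3  2  3  3  4  5  6
 h  4  4  3  3  4  4  5  5
 n  5  5  4  4  4  5  5  6
 f  6  6  5  5  5  5  6  6
 o  7  7  6  6  6  6  6  7
 g  8  8  7  7  7  7  7  7
 m  9  9  8  8  8  8  8  8

6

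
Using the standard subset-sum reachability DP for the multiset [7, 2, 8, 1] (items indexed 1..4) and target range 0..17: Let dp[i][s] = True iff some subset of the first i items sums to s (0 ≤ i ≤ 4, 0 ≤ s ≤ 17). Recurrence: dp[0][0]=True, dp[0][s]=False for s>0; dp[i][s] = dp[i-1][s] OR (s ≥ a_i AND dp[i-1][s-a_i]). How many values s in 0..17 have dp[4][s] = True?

i\s   0   1   2   3   4   5   6   7   8   9  10  11  12  13  14  15  16  17
  0   T   F   F   F   F   F   F   F   F   F   F   F   F   F   F   F   F   F
  1   T   F   F   F   F   F   F   T   F   F   F   F   F   F   F   F   F   F
  2   T   F   T   F   F   F   F   T   F   T   F   F   F   F   F   F   F   F
  3   T   F   T   F   F   F   F   T   T   T   T   F   F   F   F   T   F   T
  4   T   T   T   T   F   F   F   T   T   T   T   T   F   F   F   T   T   T

12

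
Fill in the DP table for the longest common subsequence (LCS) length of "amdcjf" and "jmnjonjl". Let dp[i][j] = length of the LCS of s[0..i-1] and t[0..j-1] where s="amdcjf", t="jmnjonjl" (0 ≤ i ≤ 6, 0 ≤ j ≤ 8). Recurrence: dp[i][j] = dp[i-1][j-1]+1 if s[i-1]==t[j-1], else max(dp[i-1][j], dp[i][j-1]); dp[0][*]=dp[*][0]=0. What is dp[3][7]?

1

   ''  j  m  n  j  o  n  j  l
''  0  0  0  0  0  0  0  0  0
 a  0  0  0  0  0  0  0  0  0
 m  0  0  1  1  1  1  1  1  1
 d  0  0  1  1  1  1  1  1  1
 c  0  0  1  1  1  1  1  1  1
 j  0  1  1  1  2  2  2  2  2
 f  0  1  1  1  2  2  2  2  2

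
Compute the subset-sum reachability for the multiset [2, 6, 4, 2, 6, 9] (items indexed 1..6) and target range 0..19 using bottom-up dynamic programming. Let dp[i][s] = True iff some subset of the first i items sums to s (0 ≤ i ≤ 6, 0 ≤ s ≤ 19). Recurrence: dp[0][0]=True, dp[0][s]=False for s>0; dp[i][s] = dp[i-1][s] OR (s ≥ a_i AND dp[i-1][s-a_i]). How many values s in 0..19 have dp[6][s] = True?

i\s   0   1   2   3   4   5   6   7   8   9  10  11  12  13  14  15  16  17  18  19
  0   T   F   F   F   F   F   F   F   F   F   F   F   F   F   F   F   F   F   F   F
  1   T   F   T   F   F   F   F   F   F   F   F   F   F   F   F   F   F   F   F   F
  2   T   F   T   F   F   F   T   F   T   F   F   F   F   F   F   F   F   F   F   F
  3   T   F   T   F   T   F   T   F   T   F   T   F   T   F   F   F   F   F   F   F
  4   T   F   T   F   T   F   T   F   T   F   T   F   T   F   T   F   F   F   F   F
  5   T   F   T   F   T   F   T   F   T   F   T   F   T   F   T   F   T   F   T   F
  6   T   F   T   F   T   F   T   F   T   T   T   T   T   T   T   T   T   T   T   T

16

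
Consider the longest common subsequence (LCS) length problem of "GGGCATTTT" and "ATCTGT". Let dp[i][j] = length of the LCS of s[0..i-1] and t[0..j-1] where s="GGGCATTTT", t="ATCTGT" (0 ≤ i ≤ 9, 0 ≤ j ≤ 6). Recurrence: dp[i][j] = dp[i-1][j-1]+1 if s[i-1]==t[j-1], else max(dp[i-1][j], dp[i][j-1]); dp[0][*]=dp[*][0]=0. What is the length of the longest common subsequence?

4

   ''  A  T  C  T  G  T
''  0  0  0  0  0  0  0
 G  0  0  0  0  0  1  1
 G  0  0  0  0  0  1  1
 G  0  0  0  0  0  1  1
 C  0  0  0  1  1  1  1
 A  0  1  1  1  1  1  1
 T  0  1  2  2  2  2  2
 T  0  1  2  2  3  3  3
 T  0  1  2  2  3  3  4
 T  0  1  2  2  3  3  4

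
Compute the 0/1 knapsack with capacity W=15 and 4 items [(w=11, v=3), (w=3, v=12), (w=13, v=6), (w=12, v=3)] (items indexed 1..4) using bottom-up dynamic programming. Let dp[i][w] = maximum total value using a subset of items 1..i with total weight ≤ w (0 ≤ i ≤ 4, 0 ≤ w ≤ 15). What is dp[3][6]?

12

i\w   0   1   2   3   4   5   6   7   8   9  10  11  12  13  14  15
  0   0   0   0   0   0   0   0   0   0   0   0   0   0   0   0   0
  1   0   0   0   0   0   0   0   0   0   0   0   3   3   3   3   3
  2   0   0   0  12  12  12  12  12  12  12  12  12  12  12  15  15
  3   0   0   0  12  12  12  12  12  12  12  12  12  12  12  15  15
  4   0   0   0  12  12  12  12  12  12  12  12  12  12  12  15  15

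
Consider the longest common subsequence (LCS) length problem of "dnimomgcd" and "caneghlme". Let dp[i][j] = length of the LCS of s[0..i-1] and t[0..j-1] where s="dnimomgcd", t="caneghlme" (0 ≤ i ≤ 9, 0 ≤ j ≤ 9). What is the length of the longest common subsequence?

   ''  c  a  n  e  g  h  l  m  e
''  0  0  0  0  0  0  0  0  0  0
 d  0  0  0  0  0  0  0  0  0  0
 n  0  0  0  1  1  1  1  1  1  1
 i  0  0  0  1  1  1  1  1  1  1
 m  0  0  0  1  1  1  1  1  2  2
 o  0  0  0  1  1  1  1  1  2  2
 m  0  0  0  1  1  1  1  1  2  2
 g  0  0  0  1  1  2  2  2  2  2
 c  0  1  1  1  1  2  2  2  2  2
 d  0  1  1  1  1  2  2  2  2  2

2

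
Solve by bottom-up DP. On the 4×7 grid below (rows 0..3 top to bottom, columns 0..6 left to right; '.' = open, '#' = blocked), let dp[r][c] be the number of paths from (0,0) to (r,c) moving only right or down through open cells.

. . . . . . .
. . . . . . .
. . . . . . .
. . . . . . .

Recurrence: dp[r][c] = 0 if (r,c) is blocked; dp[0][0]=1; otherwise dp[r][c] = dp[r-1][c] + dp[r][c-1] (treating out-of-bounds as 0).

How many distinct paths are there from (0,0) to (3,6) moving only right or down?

r\c   0   1   2   3   4   5   6
  0   1   1   1   1   1   1   1
  1   1   2   3   4   5   6   7
  2   1   3   6  10  15  21  28
  3   1   4  10  20  35  56  84

84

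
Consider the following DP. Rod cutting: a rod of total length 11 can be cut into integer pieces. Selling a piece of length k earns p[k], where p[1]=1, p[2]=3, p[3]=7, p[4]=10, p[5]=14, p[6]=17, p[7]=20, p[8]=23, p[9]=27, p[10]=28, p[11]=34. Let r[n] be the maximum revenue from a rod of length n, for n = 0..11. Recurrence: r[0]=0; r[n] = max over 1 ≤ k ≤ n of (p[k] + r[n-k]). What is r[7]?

20

   n    0    1    2    3    4    5    6    7    8    9   10   11
r[n]    0    1    3    7   10   14   17   20   23   27   28   34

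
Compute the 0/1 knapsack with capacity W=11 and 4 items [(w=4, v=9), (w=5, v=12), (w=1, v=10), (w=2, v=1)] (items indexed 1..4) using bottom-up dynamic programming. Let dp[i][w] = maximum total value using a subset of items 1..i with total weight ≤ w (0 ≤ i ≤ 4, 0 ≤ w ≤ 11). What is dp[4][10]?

i\w   0   1   2   3   4   5   6   7   8   9  10  11
  0   0   0   0   0   0   0   0   0   0   0   0   0
  1   0   0   0   0   9   9   9   9   9   9   9   9
  2   0   0   0   0   9  12  12  12  12  21  21  21
  3   0  10  10  10  10  19  22  22  22  22  31  31
  4   0  10  10  11  11  19  22  22  23  23  31  31

31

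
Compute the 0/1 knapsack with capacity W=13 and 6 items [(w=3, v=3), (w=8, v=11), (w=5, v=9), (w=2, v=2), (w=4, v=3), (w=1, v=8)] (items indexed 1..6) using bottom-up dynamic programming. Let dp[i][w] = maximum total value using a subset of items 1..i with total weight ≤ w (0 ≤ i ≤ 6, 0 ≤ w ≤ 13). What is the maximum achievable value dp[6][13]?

23

i\w   0   1   2   3   4   5   6   7   8   9  10  11  12  13
  0   0   0   0   0   0   0   0   0   0   0   0   0   0   0
  1   0   0   0   3   3   3   3   3   3   3   3   3   3   3
  2   0   0   0   3   3   3   3   3  11  11  11  14  14  14
  3   0   0   0   3   3   9   9   9  12  12  12  14  14  20
  4   0   0   2   3   3   9   9  11  12  12  14  14  14  20
  5   0   0   2   3   3   9   9  11  12  12  14  14  15  20
  6   0   8   8  10  11  11  17  17  19  20  20  22  22  23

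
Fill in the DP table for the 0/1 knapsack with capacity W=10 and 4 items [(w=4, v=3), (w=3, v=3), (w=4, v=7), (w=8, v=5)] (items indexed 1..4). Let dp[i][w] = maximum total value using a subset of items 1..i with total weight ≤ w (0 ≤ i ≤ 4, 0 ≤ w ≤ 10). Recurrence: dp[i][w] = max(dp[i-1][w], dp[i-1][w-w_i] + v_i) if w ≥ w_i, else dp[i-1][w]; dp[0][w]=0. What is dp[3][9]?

i\w   0   1   2   3   4   5   6   7   8   9  10
  0   0   0   0   0   0   0   0   0   0   0   0
  1   0   0   0   0   3   3   3   3   3   3   3
  2   0   0   0   3   3   3   3   6   6   6   6
  3   0   0   0   3   7   7   7  10  10  10  10
  4   0   0   0   3   7   7   7  10  10  10  10

10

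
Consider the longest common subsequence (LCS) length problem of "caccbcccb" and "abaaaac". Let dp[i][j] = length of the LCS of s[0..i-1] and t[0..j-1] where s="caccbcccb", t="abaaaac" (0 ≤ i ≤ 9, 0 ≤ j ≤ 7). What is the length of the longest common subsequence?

3

   ''  a  b  a  a  a  a  c
''  0  0  0  0  0  0  0  0
 c  0  0  0  0  0  0  0  1
 a  0  1  1  1  1  1  1  1
 c  0  1  1  1  1  1  1  2
 c  0  1  1  1  1  1  1  2
 b  0  1  2  2  2  2  2  2
 c  0  1  2  2  2  2  2  3
 c  0  1  2  2  2  2  2  3
 c  0  1  2  2  2  2  2  3
 b  0  1  2  2  2  2  2  3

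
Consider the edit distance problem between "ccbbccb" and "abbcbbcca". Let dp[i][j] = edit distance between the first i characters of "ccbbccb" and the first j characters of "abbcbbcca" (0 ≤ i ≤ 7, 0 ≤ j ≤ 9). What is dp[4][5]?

   ''  a  b  b  c  b  b  c  c  a
''  0  1  2  3  4  5  6  7  8  9
 c  1  1  2  3  3  4  5  6  7  8
 c  2  2  2  3  3  4  5  5  6  7
 b  3  3  2  2  3  3  4  5  6  7
 b  4  4  3  2  3  3  3  4  5  6
 c  5  5  4  3  2  3  4  3  4  5
 c  6  6  5  4  3  3  4  4  3  4
 b  7  7  6  5  4  3  3  4  4  4

3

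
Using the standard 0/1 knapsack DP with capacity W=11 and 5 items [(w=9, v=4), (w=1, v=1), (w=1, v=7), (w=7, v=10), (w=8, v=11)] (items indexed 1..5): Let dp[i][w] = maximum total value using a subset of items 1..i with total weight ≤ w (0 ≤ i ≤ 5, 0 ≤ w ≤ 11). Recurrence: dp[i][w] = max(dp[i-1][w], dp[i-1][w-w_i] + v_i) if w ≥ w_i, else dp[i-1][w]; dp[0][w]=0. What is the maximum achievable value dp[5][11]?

i\w   0   1   2   3   4   5   6   7   8   9  10  11
  0   0   0   0   0   0   0   0   0   0   0   0   0
  1   0   0   0   0   0   0   0   0   0   4   4   4
  2   0   1   1   1   1   1   1   1   1   4   5   5
  3   0   7   8   8   8   8   8   8   8   8  11  12
  4   0   7   8   8   8   8   8  10  17  18  18  18
  5   0   7   8   8   8   8   8  10  17  18  19  19

19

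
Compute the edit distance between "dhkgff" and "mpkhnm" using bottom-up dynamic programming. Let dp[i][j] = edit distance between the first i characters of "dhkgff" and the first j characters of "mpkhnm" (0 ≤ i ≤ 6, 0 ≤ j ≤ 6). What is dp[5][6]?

   ''  m  p  k  h  n  m
''  0  1  2  3  4  5  6
 d  1  1  2  3  4  5  6
 h  2  2  2  3  3  4  5
 k  3  3  3  2  3  4  5
 g  4  4  4  3  3  4  5
 f  5  5  5  4  4  4  5
 f  6  6  6  5  5  5  5

5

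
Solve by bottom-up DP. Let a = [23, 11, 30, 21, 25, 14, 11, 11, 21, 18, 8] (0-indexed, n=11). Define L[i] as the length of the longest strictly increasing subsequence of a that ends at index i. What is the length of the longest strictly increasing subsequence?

3

   i    0    1    2    3    4    5    6    7    8    9   10
a[i]   23   11   30   21   25   14   11   11   21   18    8
L[i]    1    1    2    2    3    2    1    1    3    3    1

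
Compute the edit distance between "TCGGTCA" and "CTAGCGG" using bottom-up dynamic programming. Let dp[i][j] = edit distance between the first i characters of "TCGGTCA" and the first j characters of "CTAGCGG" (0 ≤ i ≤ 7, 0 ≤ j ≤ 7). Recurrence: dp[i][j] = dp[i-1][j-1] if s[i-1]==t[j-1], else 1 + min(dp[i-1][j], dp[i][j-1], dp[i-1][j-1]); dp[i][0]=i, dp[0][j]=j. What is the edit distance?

   ''  C  T  A  G  C  G  G
''  0  1  2  3  4  5  6  7
 T  1  1  1  2  3  4  5  6
 C  2  1  2  2  3  3  4  5
 G  3  2  2  3  2  3  3  4
 G  4  3  3  3  3  3  3  3
 T  5  4  3  4  4  4  4  4
 C  6  5  4  4  5  4  5  5
 A  7  6  5  4  5  5  5  6

6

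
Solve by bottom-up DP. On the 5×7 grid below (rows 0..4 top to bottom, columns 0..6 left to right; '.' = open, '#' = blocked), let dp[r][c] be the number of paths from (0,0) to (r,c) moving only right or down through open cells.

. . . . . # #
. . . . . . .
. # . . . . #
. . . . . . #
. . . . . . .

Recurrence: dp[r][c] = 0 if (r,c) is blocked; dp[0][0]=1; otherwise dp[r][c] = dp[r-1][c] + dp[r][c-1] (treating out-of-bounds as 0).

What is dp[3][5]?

40

r\c   0   1   2   3   4   5   6
  0   1   1   1   1   1   0   0
  1   1   2   3   4   5   5   5
  2   1   0   3   7  12  17   0
  3   1   1   4  11  23  40   0
  4   1   2   6  17  40  80  80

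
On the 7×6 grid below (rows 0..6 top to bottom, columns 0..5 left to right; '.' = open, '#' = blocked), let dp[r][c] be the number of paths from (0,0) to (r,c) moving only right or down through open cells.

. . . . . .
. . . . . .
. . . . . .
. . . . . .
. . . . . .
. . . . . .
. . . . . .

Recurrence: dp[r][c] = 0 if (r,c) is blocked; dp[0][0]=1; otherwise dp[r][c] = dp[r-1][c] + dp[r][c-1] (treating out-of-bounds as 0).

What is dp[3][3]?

r\c   0   1   2   3   4   5
  0   1   1   1   1   1   1
  1   1   2   3   4   5   6
  2   1   3   6  10  15  21
  3   1   4  10  20  35  56
  4   1   5  15  35  70 126
  5   1   6  21  56 126 252
  6   1   7  28  84 210 462

20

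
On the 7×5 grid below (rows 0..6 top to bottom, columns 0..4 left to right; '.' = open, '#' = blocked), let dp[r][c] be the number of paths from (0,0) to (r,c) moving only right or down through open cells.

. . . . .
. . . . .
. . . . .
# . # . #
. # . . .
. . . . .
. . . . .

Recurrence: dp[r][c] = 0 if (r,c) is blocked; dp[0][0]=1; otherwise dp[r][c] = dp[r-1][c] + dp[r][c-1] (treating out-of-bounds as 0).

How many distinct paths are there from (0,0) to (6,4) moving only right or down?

r\c   0   1   2   3   4
  0   1   1   1   1   1
  1   1   2   3   4   5
  2   1   3   6  10  15
  3   0   3   0  10   0
  4   0   0   0  10  10
  5   0   0   0  10  20
  6   0   0   0  10  30

30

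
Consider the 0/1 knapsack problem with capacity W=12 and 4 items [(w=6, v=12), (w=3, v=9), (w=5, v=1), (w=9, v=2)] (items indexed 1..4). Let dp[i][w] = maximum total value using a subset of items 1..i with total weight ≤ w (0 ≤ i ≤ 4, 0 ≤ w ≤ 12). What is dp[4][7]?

i\w   0   1   2   3   4   5   6   7   8   9  10  11  12
  0   0   0   0   0   0   0   0   0   0   0   0   0   0
  1   0   0   0   0   0   0  12  12  12  12  12  12  12
  2   0   0   0   9   9   9  12  12  12  21  21  21  21
  3   0   0   0   9   9   9  12  12  12  21  21  21  21
  4   0   0   0   9   9   9  12  12  12  21  21  21  21

12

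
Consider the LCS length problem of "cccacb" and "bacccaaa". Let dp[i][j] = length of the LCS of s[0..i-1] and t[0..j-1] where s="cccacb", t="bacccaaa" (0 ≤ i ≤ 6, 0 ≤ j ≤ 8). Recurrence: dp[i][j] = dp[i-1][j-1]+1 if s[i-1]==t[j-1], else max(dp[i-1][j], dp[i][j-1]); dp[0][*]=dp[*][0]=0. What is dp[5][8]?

   ''  b  a  c  c  c  a  a  a
''  0  0  0  0  0  0  0  0  0
 c  0  0  0  1  1  1  1  1  1
 c  0  0  0  1  2  2  2  2  2
 c  0  0  0  1  2  3  3  3  3
 a  0  0  1  1  2  3  4  4  4
 c  0  0  1  2  2  3  4  4  4
 b  0  1  1  2  2  3  4  4  4

4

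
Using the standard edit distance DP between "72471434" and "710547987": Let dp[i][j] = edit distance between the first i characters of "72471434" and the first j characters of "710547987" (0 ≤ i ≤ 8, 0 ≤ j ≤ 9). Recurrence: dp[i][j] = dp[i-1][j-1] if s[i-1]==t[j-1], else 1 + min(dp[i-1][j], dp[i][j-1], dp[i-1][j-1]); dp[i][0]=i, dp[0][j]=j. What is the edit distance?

   ''  7  1  0  5  4  7  9  8  7
''  0  1  2  3  4  5  6  7  8  9
 7  1  0  1  2  3  4  5  6  7  8
 2  2  1  1  2  3  4  5  6  7  8
 4  3  2  2  2  3  3  4  5  6  7
 7  4  3  3  3  3  4  3  4  5  6
 1  5  4  3  4  4  4  4  4  5  6
 4  6  5  4  4  5  4  5  5  5  6
 3  7  6  5  5  5  5  5  6  6  6
 4  8  7  6  6  6  5  6  6  7  7

7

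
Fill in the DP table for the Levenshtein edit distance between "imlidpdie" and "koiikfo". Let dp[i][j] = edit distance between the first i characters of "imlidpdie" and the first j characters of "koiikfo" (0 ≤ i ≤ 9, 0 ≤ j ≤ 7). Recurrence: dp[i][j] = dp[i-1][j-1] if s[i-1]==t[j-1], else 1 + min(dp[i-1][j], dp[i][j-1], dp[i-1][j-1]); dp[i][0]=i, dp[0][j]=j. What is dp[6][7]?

   ''  k  o  i  i  k  f  o
''  0  1  2  3  4  5  6  7
 i  1  1  2  2  3  4  5  6
 m  2  2  2  3  3  4  5  6
 l  3  3  3  3  4  4  5  6
 i  4  4  4  3  3  4  5  6
 d  5  5  5  4  4  4  5  6
 p  6  6  6  5  5  5  5  6
 d  7  7  7  6  6  6  6  6
 i  8  8  8  7  6  7  7  7
 e  9  9  9  8  7  7  8  8

6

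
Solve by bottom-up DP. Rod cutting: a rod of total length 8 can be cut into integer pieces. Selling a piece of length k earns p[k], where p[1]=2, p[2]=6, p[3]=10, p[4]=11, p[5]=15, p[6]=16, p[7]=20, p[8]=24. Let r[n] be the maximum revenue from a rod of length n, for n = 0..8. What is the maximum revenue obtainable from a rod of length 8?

26

   n    0    1    2    3    4    5    6    7    8
r[n]    0    2    6   10   12   16   20   22   26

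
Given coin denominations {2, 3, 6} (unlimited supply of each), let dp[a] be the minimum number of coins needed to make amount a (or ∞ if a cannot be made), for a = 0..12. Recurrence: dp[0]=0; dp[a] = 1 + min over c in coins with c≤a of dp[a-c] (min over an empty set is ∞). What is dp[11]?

3

 a  0  1  2  3  4  5  6  7  8  9 10 11 12
dp  0  -  1  1  2  2  1  3  2  2  3  3  2
(- denotes ∞ / unreachable)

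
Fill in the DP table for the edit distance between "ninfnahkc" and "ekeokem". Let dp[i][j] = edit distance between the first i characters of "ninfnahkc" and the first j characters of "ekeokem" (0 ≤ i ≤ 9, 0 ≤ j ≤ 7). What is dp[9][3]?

   ''  e  k  e  o  k  e  m
''  0  1  2  3  4  5  6  7
 n  1  1  2  3  4  5  6  7
 i  2  2  2  3  4  5  6  7
 n  3  3  3  3  4  5  6  7
 f  4  4  4  4  4  5  6  7
 n  5  5  5  5  5  5  6  7
 a  6  6  6  6  6  6  6  7
 h  7  7  7  7  7  7  7  7
 k  8  8  7  8  8  7  8  8
 c  9  9  8  8  9  8  8  9

8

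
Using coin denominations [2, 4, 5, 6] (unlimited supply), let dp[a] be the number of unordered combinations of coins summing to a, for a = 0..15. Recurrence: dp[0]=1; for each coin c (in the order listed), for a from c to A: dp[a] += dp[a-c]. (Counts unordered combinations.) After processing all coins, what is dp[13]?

4

after  coin     0     1     2     3     4     5     6     7     8     9    10    11    12    13    14    15
          2     1     0     1     0     1     0     1     0     1     0     1     0     1     0     1     0
          4     1     0     1     0     2     0     2     0     3     0     3     0     4     0     4     0
          5     1     0     1     0     2     1     2     1     3     2     4     2     5     3     6     4
          6     1     0     1     0     2     1     3     1     4     2     6     3     8     4    10     6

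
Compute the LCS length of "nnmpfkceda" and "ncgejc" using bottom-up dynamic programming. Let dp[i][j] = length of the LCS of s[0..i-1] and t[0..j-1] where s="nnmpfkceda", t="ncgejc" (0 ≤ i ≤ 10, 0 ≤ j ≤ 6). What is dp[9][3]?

2

   ''  n  c  g  e  j  c
''  0  0  0  0  0  0  0
 n  0  1  1  1  1  1  1
 n  0  1  1  1  1  1  1
 m  0  1  1  1  1  1  1
 p  0  1  1  1  1  1  1
 f  0  1  1  1  1  1  1
 k  0  1  1  1  1  1  1
 c  0  1  2  2  2  2  2
 e  0  1  2  2  3  3  3
 d  0  1  2  2  3  3  3
 a  0  1  2  2  3  3  3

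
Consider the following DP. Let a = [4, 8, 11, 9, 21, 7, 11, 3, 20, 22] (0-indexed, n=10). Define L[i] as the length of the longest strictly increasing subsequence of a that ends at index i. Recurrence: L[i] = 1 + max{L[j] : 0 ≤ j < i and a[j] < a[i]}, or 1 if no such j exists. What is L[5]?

   i    0    1    2    3    4    5    6    7    8    9
a[i]    4    8   11    9   21    7   11    3   20   22
L[i]    1    2    3    3    4    2    4    1    5    6

2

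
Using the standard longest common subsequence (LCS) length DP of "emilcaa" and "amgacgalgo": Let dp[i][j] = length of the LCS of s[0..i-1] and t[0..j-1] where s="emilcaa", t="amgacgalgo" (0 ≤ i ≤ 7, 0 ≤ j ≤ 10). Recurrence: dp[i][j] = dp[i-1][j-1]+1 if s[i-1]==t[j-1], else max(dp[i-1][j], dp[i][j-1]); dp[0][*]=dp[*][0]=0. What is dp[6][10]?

3

   ''  a  m  g  a  c  g  a  l  g  o
''  0  0  0  0  0  0  0  0  0  0  0
 e  0  0  0  0  0  0  0  0  0  0  0
 m  0  0  1  1  1  1  1  1  1  1  1
 i  0  0  1  1  1  1  1  1  1  1  1
 l  0  0  1  1  1  1  1  1  2  2  2
 c  0  0  1  1  1  2  2  2  2  2  2
 a  0  1  1  1  2  2  2  3  3  3  3
 a  0  1  1  1  2  2  2  3  3  3  3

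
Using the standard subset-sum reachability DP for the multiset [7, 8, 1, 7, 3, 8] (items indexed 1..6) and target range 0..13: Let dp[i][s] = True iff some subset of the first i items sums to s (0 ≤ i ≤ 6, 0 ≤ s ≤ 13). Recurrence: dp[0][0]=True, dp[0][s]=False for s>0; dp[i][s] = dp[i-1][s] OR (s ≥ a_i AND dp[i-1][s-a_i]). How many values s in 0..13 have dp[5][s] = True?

10

i\s   0   1   2   3   4   5   6   7   8   9  10  11  12  13
  0   T   F   F   F   F   F   F   F   F   F   F   F   F   F
  1   T   F   F   F   F   F   F   T   F   F   F   F   F   F
  2   T   F   F   F   F   F   F   T   T   F   F   F   F   F
  3   T   T   F   F   F   F   F   T   T   T   F   F   F   F
  4   T   T   F   F   F   F   F   T   T   T   F   F   F   F
  5   T   T   F   T   T   F   F   T   T   T   T   T   T   F
  6   T   T   F   T   T   F   F   T   T   T   T   T   T   F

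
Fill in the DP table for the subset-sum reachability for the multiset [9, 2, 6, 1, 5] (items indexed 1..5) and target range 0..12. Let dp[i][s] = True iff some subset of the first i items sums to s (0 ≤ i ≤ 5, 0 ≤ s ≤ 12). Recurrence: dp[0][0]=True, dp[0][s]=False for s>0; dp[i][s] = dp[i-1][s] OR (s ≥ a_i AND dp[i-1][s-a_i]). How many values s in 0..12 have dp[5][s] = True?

12

i\s   0   1   2   3   4   5   6   7   8   9  10  11  12
  0   T   F   F   F   F   F   F   F   F   F   F   F   F
  1   T   F   F   F   F   F   F   F   F   T   F   F   F
  2   T   F   T   F   F   F   F   F   F   T   F   T   F
  3   T   F   T   F   F   F   T   F   T   T   F   T   F
  4   T   T   T   T   F   F   T   T   T   T   T   T   T
  5   T   T   T   T   F   T   T   T   T   T   T   T   T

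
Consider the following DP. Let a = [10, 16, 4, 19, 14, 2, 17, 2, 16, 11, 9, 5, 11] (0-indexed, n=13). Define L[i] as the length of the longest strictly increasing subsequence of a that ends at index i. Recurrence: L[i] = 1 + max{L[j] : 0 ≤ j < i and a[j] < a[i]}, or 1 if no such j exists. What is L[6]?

3

   i    0    1    2    3    4    5    6    7    8    9   10   11   12
a[i]   10   16    4   19   14    2   17    2   16   11    9    5   11
L[i]    1    2    1    3    2    1    3    1    3    2    2    2    3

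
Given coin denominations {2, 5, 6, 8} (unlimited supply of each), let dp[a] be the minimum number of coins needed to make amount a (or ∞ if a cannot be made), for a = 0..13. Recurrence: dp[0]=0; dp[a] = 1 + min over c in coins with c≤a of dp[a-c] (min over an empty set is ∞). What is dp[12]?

2

 a  0  1  2  3  4  5  6  7  8  9 10 11 12 13
dp  0  -  1  -  2  1  1  2  1  3  2  2  2  2
(- denotes ∞ / unreachable)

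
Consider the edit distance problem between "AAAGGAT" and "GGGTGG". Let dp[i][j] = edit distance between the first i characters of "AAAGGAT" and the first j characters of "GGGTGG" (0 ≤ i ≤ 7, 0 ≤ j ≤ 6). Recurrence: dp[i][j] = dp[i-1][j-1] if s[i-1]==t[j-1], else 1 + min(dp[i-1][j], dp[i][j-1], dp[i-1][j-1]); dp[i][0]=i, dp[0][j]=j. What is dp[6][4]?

   ''  G  G  G  T  G  G
''  0  1  2  3  4  5  6
 A  1  1  2  3  4  5  6
 A  2  2  2  3  4  5  6
 A  3  3  3  3  4  5  6
 G  4  3  3  3  4  4  5
 G  5  4  3  3  4  4  4
 A  6  5  4  4  4  5  5
 T  7  6  5  5  4  5  6

4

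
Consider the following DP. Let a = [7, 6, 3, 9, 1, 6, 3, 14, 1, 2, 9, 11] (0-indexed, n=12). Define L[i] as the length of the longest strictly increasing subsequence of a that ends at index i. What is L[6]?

   i    0    1    2    3    4    5    6    7    8    9   10   11
a[i]    7    6    3    9    1    6    3   14    1    2    9   11
L[i]    1    1    1    2    1    2    2    3    1    2    3    4

2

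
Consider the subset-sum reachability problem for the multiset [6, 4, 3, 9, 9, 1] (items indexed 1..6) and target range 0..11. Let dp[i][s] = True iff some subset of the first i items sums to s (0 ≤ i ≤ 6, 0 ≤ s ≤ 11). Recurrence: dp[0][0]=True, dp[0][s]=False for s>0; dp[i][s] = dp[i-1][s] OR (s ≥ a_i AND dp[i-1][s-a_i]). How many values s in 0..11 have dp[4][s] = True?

7

i\s   0   1   2   3   4   5   6   7   8   9  10  11
  0   T   F   F   F   F   F   F   F   F   F   F   F
  1   T   F   F   F   F   F   T   F   F   F   F   F
  2   T   F   F   F   T   F   T   F   F   F   T   F
  3   T   F   F   T   T   F   T   T   F   T   T   F
  4   T   F   F   T   T   F   T   T   F   T   T   F
  5   T   F   F   T   T   F   T   T   F   T   T   F
  6   T   T   F   T   T   T   T   T   T   T   T   T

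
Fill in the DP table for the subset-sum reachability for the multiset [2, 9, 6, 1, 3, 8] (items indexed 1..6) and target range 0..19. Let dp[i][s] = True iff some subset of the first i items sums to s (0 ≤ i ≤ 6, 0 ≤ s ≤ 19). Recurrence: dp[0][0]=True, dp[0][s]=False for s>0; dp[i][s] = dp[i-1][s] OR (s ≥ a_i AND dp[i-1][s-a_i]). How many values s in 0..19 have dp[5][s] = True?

20

i\s   0   1   2   3   4   5   6   7   8   9  10  11  12  13  14  15  16  17  18  19
  0   T   F   F   F   F   F   F   F   F   F   F   F   F   F   F   F   F   F   F   F
  1   T   F   T   F   F   F   F   F   F   F   F   F   F   F   F   F   F   F   F   F
  2   T   F   T   F   F   F   F   F   F   T   F   T   F   F   F   F   F   F   F   F
  3   T   F   T   F   F   F   T   F   T   T   F   T   F   F   F   T   F   T   F   F
  4   T   T   T   T   F   F   T   T   T   T   T   T   T   F   F   T   T   T   T   F
  5   T   T   T   T   T   T   T   T   T   T   T   T   T   T   T   T   T   T   T   T
  6   T   T   T   T   T   T   T   T   T   T   T   T   T   T   T   T   T   T   T   T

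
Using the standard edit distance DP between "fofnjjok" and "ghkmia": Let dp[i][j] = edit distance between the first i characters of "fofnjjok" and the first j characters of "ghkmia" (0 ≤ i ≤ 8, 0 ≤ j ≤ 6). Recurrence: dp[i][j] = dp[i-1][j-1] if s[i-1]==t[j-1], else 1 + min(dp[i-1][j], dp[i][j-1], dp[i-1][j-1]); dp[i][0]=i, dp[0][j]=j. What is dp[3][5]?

   ''  g  h  k  m  i  a
''  0  1  2  3  4  5  6
 f  1  1  2  3  4  5  6
 o  2  2  2  3  4  5  6
 f  3  3  3  3  4  5  6
 n  4  4  4  4  4  5  6
 j  5  5  5  5  5  5  6
 j  6  6  6  6  6  6  6
 o  7  7  7  7  7  7  7
 k  8  8  8  7  8  8  8

5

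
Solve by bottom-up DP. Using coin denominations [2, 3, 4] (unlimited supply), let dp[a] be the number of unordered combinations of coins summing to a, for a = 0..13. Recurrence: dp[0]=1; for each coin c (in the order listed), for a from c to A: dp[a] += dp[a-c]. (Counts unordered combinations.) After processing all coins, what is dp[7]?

2

after  coin     0     1     2     3     4     5     6     7     8     9    10    11    12    13
          2     1     0     1     0     1     0     1     0     1     0     1     0     1     0
          3     1     0     1     1     1     1     2     1     2     2     2     2     3     2
          4     1     0     1     1     2     1     3     2     4     3     5     4     7     5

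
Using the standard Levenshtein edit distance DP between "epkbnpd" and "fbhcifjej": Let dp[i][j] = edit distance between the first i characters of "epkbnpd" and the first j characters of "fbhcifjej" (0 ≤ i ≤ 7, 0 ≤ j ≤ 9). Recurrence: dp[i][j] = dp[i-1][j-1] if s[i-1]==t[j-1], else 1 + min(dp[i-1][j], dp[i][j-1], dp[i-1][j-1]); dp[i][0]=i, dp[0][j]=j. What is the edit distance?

9

   ''  f  b  h  c  i  f  j  e  j
''  0  1  2  3  4  5  6  7  8  9
 e  1  1  2  3  4  5  6  7  7  8
 p  2  2  2  3  4  5  6  7  8  8
 k  3  3  3  3  4  5  6  7  8  9
 b  4  4  3  4  4  5  6  7  8  9
 n  5  5  4  4  5  5  6  7  8  9
 p  6  6  5  5  5  6  6  7  8  9
 d  7  7  6  6  6  6  7  7  8  9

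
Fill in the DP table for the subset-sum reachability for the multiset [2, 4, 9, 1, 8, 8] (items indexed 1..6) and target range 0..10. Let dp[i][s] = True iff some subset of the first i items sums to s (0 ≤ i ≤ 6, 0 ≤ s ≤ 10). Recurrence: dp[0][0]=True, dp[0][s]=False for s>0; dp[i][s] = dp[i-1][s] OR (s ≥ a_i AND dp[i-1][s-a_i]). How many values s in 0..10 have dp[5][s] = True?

11

i\s   0   1   2   3   4   5   6   7   8   9  10
  0   T   F   F   F   F   F   F   F   F   F   F
  1   T   F   T   F   F   F   F   F   F   F   F
  2   T   F   T   F   T   F   T   F   F   F   F
  3   T   F   T   F   T   F   T   F   F   T   F
  4   T   T   T   T   T   T   T   T   F   T   T
  5   T   T   T   T   T   T   T   T   T   T   T
  6   T   T   T   T   T   T   T   T   T   T   T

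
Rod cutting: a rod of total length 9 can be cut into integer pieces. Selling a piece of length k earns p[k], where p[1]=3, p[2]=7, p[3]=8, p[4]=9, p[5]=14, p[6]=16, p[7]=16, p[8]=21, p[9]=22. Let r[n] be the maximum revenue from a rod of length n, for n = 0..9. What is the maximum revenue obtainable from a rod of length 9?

31

   n    0    1    2    3    4    5    6    7    8    9
r[n]    0    3    7   10   14   17   21   24   28   31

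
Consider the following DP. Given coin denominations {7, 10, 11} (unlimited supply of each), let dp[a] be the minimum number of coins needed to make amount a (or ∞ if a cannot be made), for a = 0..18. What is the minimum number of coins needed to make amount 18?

2

 a  0  1  2  3  4  5  6  7  8  9 10 11 12 13 14 15 16 17 18
dp  0  -  -  -  -  -  -  1  -  -  1  1  -  -  2  -  -  2  2
(- denotes ∞ / unreachable)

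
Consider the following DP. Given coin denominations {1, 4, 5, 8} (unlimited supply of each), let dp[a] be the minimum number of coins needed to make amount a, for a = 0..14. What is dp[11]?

3

 a  0  1  2  3  4  5  6  7  8  9 10 11 12 13 14
dp  0  1  2  3  1  1  2  3  1  2  2  3  2  2  3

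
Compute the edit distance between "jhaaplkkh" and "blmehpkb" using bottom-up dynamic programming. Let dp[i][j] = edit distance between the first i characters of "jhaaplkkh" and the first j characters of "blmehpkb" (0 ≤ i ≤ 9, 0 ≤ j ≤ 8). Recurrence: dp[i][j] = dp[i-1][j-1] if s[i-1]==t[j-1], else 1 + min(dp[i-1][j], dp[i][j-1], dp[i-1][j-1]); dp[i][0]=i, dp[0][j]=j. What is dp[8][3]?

   ''  b  l  m  e  h  p  k  b
''  0  1  2  3  4  5  6  7  8
 j  1  1  2  3  4  5  6  7  8
 h  2  2  2  3  4  4  5  6  7
 a  3  3  3  3  4  5  5  6  7
 a  4  4  4  4  4  5  6  6  7
 p  5  5  5  5  5  5  5  6  7
 l  6  6  5  6  6  6  6  6  7
 k  7  7  6  6  7  7  7  6  7
 k  8  8  7  7  7  8  8  7  7
 h  9  9  8  8  8  7  8  8  8

7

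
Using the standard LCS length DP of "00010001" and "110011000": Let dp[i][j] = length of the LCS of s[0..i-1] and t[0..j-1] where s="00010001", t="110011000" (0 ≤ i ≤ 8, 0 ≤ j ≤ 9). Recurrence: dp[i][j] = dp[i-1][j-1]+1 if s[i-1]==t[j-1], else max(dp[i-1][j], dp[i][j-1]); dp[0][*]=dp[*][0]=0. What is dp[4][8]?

   ''  1  1  0  0  1  1  0  0  0
''  0  0  0  0  0  0  0  0  0  0
 0  0  0  0  1  1  1  1  1  1  1
 0  0  0  0  1  2  2  2  2  2  2
 0  0  0  0  1  2  2  2  3  3  3
 1  0  1  1  1  2  3  3  3  3  3
 0  0  1  1  2  2  3  3  4  4  4
 0  0  1  1  2  3  3  3  4  5  5
 0  0  1  1  2  3  3  3  4  5  6
 1  0  1  2  2  3  4  4  4  5  6

3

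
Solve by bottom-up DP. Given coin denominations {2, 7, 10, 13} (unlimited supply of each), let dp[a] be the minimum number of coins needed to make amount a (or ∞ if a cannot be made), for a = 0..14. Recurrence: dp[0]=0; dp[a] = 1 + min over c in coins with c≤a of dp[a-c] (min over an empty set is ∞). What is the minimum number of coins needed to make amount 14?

 a  0  1  2  3  4  5  6  7  8  9 10 11 12 13 14
dp  0  -  1  -  2  -  3  1  4  2  1  3  2  1  2
(- denotes ∞ / unreachable)

2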